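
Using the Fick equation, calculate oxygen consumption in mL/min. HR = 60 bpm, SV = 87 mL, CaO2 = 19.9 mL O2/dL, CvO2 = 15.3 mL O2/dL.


CO = HR*SV = 60*87/1000 = 5.22 L/min
a-v O2 diff = 19.9 - 15.3 = 4.6 mL/dL
VO2 = CO * (CaO2-CvO2) * 10 dL/L
VO2 = 5.22 * 4.6 * 10
VO2 = 240.1 mL/min


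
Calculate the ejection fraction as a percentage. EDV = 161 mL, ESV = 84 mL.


SV = EDV - ESV = 161 - 84 = 77 mL
EF = SV/EDV * 100 = 77/161 * 100
EF = 47.83%


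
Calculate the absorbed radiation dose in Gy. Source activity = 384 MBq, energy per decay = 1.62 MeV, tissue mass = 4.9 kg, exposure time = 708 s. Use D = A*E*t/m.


A = 384 MBq = 3.8400e+08 Bq
E = 1.62 MeV = 2.59524e-13 J
D = A*E*t/m = 3.8400e+08*2.59524e-13*708/4.9
D = 0.0144 Gy


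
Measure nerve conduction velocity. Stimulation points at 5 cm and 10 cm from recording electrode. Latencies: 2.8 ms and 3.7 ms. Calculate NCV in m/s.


Distance = (10 - 5) / 100 = 0.05 m
dt = (3.7 - 2.8) / 1000 = 9.0000e-04 s
NCV = dist / dt = 55.56 m/s


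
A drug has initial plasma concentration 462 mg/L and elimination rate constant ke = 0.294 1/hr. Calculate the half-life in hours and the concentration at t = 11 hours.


t_half = ln(2) / ke = 0.693147 / 0.294 = 2.358 hr
C(t) = C0 * exp(-ke*t) = 462 * exp(-0.294*11)
C(11) = 18.2 mg/L


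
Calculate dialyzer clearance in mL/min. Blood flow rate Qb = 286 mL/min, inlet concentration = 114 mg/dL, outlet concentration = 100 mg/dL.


K = Qb * (Cb_in - Cb_out) / Cb_in
K = 286 * (114 - 100) / 114
K = 35.12 mL/min


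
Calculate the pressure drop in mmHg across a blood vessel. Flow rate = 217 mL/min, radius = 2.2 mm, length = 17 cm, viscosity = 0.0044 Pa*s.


dP = 8*mu*L*Q / (pi*r^4)
Q = 217 mL/min = 3.61667e-06 m^3/s
dP = 294.076 Pa = 294.076 / 133.322 mmHg = 2.206 mmHg


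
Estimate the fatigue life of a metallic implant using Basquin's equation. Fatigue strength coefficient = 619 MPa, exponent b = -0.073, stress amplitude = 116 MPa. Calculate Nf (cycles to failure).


sigma_a = sigma_f' * (2Nf)^b
2Nf = (sigma_a/sigma_f')^(1/b)
2Nf = (116/619)^(1/-0.073)
2Nf = 9.1641298e+09
Nf = 4.5821e+09


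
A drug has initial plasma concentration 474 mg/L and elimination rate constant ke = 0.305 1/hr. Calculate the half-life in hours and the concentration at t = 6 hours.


t_half = ln(2) / ke = 0.693147 / 0.305 = 2.273 hr
C(t) = C0 * exp(-ke*t) = 474 * exp(-0.305*6)
C(6) = 76.04 mg/L


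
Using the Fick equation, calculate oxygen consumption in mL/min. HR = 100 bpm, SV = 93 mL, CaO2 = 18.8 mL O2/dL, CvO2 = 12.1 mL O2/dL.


CO = HR*SV = 100*93/1000 = 9.3 L/min
a-v O2 diff = 18.8 - 12.1 = 6.7 mL/dL
VO2 = CO * (CaO2-CvO2) * 10 dL/L
VO2 = 9.3 * 6.7 * 10
VO2 = 623.1 mL/min


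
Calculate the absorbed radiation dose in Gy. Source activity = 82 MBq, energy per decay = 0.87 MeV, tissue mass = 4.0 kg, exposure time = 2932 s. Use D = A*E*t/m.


A = 82 MBq = 8.2000e+07 Bq
E = 0.87 MeV = 1.39374e-13 J
D = A*E*t/m = 8.2000e+07*1.39374e-13*2932/4.0
D = 0.008377 Gy


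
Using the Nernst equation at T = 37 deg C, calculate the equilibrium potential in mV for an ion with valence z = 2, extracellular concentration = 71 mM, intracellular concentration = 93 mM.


E = (RT/(zF)) * ln(C_out/C_in)
T = 37 + 273.15 = 310.15 K
E = (8.314 * 310.15 / (2 * 96485)) * ln(71/93)
E = -3.607 mV


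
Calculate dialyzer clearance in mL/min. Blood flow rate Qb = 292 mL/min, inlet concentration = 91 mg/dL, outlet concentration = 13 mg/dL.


K = Qb * (Cb_in - Cb_out) / Cb_in
K = 292 * (91 - 13) / 91
K = 250.3 mL/min


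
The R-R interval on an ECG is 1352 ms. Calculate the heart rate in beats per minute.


HR = 60 / RR_interval(s)
RR = 1352 ms = 1.352 s
HR = 60 / 1.352 = 44.38 bpm


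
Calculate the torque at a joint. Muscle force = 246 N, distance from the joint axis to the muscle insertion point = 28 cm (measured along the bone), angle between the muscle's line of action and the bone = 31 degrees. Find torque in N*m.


Torque = F * d * sin(theta)   (moment arm = d*sin(theta))
d = 28 cm = 0.28 m
Torque = 246 * 0.28 * sin(31)
Torque = 35.48 N*m


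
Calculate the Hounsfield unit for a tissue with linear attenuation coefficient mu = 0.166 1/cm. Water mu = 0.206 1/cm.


HU = ((mu_tissue - mu_water) / mu_water) * 1000
HU = ((0.166 - 0.206) / 0.206) * 1000
HU = -194.2


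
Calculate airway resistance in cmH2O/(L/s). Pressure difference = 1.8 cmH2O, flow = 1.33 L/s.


R = dP / flow
R = 1.8 / 1.33
R = 1.353 cmH2O/(L/s)


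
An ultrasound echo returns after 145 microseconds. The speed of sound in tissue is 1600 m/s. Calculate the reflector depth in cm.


depth = c * t / 2
t = 145 us = 1.4500e-04 s
depth = 1600 * 1.4500e-04 / 2
depth = 0.116 m = 11.6 cm


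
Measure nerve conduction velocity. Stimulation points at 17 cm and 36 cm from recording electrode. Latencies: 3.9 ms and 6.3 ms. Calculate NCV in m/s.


Distance = (36 - 17) / 100 = 0.19 m
dt = (6.3 - 3.9) / 1000 = 0.0024 s
NCV = dist / dt = 79.17 m/s


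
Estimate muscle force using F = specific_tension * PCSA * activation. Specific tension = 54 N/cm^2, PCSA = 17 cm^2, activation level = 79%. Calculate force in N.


F = sigma * PCSA * activation
F = 54 * 17 * 0.79
F = 725.2 N


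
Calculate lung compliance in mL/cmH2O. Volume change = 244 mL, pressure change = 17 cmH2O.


C = dV / dP
C = 244 / 17
C = 14.35 mL/cmH2O


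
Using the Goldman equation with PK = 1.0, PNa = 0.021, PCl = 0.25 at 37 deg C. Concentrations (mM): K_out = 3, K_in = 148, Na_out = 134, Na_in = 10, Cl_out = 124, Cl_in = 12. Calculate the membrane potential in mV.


Vm = (RT/F)*ln((PK*Ko + PNa*Nao + PCl*Cli)/(PK*Ki + PNa*Nai + PCl*Clo))
Numer = 8.814, Denom = 179.21
Vm = -80.5 mV


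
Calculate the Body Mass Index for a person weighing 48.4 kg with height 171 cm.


BMI = weight / height^2
height = 171 cm = 1.71 m
BMI = 48.4 / 1.71^2
BMI = 16.55 kg/m^2


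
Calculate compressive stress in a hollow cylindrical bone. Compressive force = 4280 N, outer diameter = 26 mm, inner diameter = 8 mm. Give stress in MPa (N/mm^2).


A = pi*(r_o^2 - r_i^2)
r_o = 13 mm, r_i = 4 mm
A = 480.664 mm^2
sigma = F/A = 4280 / 480.664
sigma = 8.904 MPa


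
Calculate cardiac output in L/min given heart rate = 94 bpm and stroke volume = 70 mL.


CO = HR * SV
CO = 94 * 70 / 1000
CO = 6.58 L/min


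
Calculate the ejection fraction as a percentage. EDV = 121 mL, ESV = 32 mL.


SV = EDV - ESV = 121 - 32 = 89 mL
EF = SV/EDV * 100 = 89/121 * 100
EF = 73.55%


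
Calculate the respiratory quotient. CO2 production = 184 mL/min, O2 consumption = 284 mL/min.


RQ = VCO2 / VO2
RQ = 184 / 284
RQ = 0.6479


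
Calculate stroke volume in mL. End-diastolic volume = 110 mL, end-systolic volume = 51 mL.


SV = EDV - ESV
SV = 110 - 51
SV = 59 mL


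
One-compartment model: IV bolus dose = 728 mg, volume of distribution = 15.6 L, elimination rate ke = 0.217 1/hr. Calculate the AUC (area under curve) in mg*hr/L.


C0 = Dose/Vd = 728/15.6 = 46.6667 mg/L
AUC = C0/ke = 46.6667/0.217
AUC = 215.1 mg*hr/L


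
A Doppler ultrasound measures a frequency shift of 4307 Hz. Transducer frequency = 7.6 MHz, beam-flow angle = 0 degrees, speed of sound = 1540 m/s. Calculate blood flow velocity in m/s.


v = fd * c / (2 * f0 * cos(theta))
v = 4307 * 1540 / (2 * 7.6000e+06 * cos(0))
v = 0.4364 m/s


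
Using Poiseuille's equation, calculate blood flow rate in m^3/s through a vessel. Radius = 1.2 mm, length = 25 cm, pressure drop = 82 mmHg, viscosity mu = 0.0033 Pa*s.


Q = pi*r^4*dP / (8*mu*L)
r = 0.0012 m, L = 0.25 m
dP = 82 mmHg = 10932.404 Pa
Q = 1.0791e-05 m^3/s


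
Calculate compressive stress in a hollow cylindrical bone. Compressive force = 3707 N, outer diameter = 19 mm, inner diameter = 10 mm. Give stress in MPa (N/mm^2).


A = pi*(r_o^2 - r_i^2)
r_o = 9.5 mm, r_i = 5 mm
A = 204.989 mm^2
sigma = F/A = 3707 / 204.989
sigma = 18.08 MPa


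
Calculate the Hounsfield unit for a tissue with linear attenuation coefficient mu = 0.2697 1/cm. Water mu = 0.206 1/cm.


HU = ((mu_tissue - mu_water) / mu_water) * 1000
HU = ((0.2697 - 0.206) / 0.206) * 1000
HU = 309.2


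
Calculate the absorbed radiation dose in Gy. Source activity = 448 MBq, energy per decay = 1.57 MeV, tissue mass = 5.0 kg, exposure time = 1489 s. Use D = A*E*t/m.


A = 448 MBq = 4.4800e+08 Bq
E = 1.57 MeV = 2.51514e-13 J
D = A*E*t/m = 4.4800e+08*2.51514e-13*1489/5.0
D = 0.03356 Gy


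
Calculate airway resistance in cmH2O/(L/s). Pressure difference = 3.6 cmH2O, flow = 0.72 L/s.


R = dP / flow
R = 3.6 / 0.72
R = 5 cmH2O/(L/s)


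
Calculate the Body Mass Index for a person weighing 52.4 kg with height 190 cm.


BMI = weight / height^2
height = 190 cm = 1.9 m
BMI = 52.4 / 1.9^2
BMI = 14.52 kg/m^2


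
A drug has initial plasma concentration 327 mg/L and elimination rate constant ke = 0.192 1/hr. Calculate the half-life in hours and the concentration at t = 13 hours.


t_half = ln(2) / ke = 0.693147 / 0.192 = 3.61 hr
C(t) = C0 * exp(-ke*t) = 327 * exp(-0.192*13)
C(13) = 26.95 mg/L


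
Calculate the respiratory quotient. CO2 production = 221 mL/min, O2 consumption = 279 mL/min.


RQ = VCO2 / VO2
RQ = 221 / 279
RQ = 0.7921


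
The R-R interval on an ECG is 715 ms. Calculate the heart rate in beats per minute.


HR = 60 / RR_interval(s)
RR = 715 ms = 0.715 s
HR = 60 / 0.715 = 83.92 bpm


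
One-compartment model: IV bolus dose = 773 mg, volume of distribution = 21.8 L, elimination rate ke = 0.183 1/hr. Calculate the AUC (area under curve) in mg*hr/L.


C0 = Dose/Vd = 773/21.8 = 35.4587 mg/L
AUC = C0/ke = 35.4587/0.183
AUC = 193.8 mg*hr/L


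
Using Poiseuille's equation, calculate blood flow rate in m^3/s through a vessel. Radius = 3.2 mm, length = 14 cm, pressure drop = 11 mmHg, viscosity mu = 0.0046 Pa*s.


Q = pi*r^4*dP / (8*mu*L)
r = 0.0032 m, L = 0.14 m
dP = 11 mmHg = 1466.542 Pa
Q = 9.3771e-05 m^3/s


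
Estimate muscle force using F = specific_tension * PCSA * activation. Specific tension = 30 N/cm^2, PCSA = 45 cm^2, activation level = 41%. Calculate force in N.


F = sigma * PCSA * activation
F = 30 * 45 * 0.41
F = 553.5 N


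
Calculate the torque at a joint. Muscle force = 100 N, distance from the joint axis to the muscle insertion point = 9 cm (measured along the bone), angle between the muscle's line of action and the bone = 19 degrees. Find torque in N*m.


Torque = F * d * sin(theta)   (moment arm = d*sin(theta))
d = 9 cm = 0.09 m
Torque = 100 * 0.09 * sin(19)
Torque = 2.93 N*m


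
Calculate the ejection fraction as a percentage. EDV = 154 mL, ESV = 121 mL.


SV = EDV - ESV = 154 - 121 = 33 mL
EF = SV/EDV * 100 = 33/154 * 100
EF = 21.43%


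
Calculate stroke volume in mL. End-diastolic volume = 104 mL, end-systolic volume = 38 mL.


SV = EDV - ESV
SV = 104 - 38
SV = 66 mL


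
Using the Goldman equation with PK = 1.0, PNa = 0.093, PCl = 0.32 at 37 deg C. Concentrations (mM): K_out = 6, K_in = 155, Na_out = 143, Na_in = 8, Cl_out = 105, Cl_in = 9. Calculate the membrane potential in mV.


Vm = (RT/F)*ln((PK*Ko + PNa*Nao + PCl*Cli)/(PK*Ki + PNa*Nai + PCl*Clo))
Numer = 22.179, Denom = 189.344
Vm = -57.31 mV


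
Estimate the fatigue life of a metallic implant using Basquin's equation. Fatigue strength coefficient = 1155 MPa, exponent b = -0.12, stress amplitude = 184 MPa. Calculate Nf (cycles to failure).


sigma_a = sigma_f' * (2Nf)^b
2Nf = (sigma_a/sigma_f')^(1/b)
2Nf = (184/1155)^(1/-0.12)
2Nf = 4446667.7
Nf = 2.2233e+06


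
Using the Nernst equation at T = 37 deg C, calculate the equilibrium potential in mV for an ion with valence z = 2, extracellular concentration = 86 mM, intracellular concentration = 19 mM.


E = (RT/(zF)) * ln(C_out/C_in)
T = 37 + 273.15 = 310.15 K
E = (8.314 * 310.15 / (2 * 96485)) * ln(86/19)
E = 20.18 mV


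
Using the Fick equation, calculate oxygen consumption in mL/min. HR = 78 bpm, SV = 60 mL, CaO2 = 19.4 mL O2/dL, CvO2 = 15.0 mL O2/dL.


CO = HR*SV = 78*60/1000 = 4.68 L/min
a-v O2 diff = 19.4 - 15.0 = 4.4 mL/dL
VO2 = CO * (CaO2-CvO2) * 10 dL/L
VO2 = 4.68 * 4.4 * 10
VO2 = 205.9 mL/min


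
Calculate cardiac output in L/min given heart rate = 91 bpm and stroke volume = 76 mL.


CO = HR * SV
CO = 91 * 76 / 1000
CO = 6.916 L/min


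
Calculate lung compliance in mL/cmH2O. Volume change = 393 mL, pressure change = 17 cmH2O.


C = dV / dP
C = 393 / 17
C = 23.12 mL/cmH2O


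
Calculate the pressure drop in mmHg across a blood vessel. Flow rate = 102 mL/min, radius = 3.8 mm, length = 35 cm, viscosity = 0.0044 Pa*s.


dP = 8*mu*L*Q / (pi*r^4)
Q = 102 mL/min = 1.7e-06 m^3/s
dP = 31.9724 Pa = 31.9724 / 133.322 mmHg = 0.2398 mmHg


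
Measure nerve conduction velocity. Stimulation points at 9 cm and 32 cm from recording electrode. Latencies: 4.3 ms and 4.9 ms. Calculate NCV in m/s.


Distance = (32 - 9) / 100 = 0.23 m
dt = (4.9 - 4.3) / 1000 = 6.0000e-04 s
NCV = dist / dt = 383.3 m/s


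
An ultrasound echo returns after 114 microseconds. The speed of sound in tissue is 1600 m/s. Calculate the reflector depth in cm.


depth = c * t / 2
t = 114 us = 1.1400e-04 s
depth = 1600 * 1.1400e-04 / 2
depth = 0.0912 m = 9.12 cm


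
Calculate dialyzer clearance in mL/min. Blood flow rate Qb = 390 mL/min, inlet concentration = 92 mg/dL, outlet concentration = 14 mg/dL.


K = Qb * (Cb_in - Cb_out) / Cb_in
K = 390 * (92 - 14) / 92
K = 330.7 mL/min


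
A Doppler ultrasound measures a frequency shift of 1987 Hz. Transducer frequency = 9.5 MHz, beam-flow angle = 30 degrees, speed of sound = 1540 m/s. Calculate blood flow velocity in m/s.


v = fd * c / (2 * f0 * cos(theta))
v = 1987 * 1540 / (2 * 9.5000e+06 * cos(30))
v = 0.186 m/s


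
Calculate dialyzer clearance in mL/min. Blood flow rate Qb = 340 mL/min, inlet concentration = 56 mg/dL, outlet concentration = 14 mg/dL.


K = Qb * (Cb_in - Cb_out) / Cb_in
K = 340 * (56 - 14) / 56
K = 255 mL/min


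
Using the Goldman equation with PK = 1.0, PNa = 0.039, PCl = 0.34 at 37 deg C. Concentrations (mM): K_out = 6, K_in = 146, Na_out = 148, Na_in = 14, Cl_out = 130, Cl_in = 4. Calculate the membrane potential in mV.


Vm = (RT/F)*ln((PK*Ko + PNa*Nao + PCl*Cli)/(PK*Ki + PNa*Nai + PCl*Clo))
Numer = 13.132, Denom = 190.746
Vm = -71.51 mV


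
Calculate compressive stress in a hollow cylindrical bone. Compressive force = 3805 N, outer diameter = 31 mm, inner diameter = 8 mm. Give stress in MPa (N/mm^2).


A = pi*(r_o^2 - r_i^2)
r_o = 15.5 mm, r_i = 4 mm
A = 704.502 mm^2
sigma = F/A = 3805 / 704.502
sigma = 5.401 MPa


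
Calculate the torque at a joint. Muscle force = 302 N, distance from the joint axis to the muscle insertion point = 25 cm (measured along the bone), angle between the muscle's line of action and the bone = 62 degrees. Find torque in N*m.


Torque = F * d * sin(theta)   (moment arm = d*sin(theta))
d = 25 cm = 0.25 m
Torque = 302 * 0.25 * sin(62)
Torque = 66.66 N*m


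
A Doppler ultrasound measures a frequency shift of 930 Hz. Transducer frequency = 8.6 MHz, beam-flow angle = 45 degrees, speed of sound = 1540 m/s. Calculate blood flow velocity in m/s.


v = fd * c / (2 * f0 * cos(theta))
v = 930 * 1540 / (2 * 8.6000e+06 * cos(45))
v = 0.1178 m/s


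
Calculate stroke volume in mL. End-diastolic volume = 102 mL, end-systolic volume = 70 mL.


SV = EDV - ESV
SV = 102 - 70
SV = 32 mL


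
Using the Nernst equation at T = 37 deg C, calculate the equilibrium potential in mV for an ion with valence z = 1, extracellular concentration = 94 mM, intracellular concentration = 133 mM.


E = (RT/(zF)) * ln(C_out/C_in)
T = 37 + 273.15 = 310.15 K
E = (8.314 * 310.15 / (1 * 96485)) * ln(94/133)
E = -9.275 mV


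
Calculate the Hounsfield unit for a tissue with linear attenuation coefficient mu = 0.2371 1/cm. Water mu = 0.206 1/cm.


HU = ((mu_tissue - mu_water) / mu_water) * 1000
HU = ((0.2371 - 0.206) / 0.206) * 1000
HU = 151


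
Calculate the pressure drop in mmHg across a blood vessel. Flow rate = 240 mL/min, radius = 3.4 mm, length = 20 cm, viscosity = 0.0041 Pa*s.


dP = 8*mu*L*Q / (pi*r^4)
Q = 240 mL/min = 4e-06 m^3/s
dP = 62.5026 Pa = 62.5026 / 133.322 mmHg = 0.4688 mmHg


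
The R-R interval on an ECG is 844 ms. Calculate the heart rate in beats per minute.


HR = 60 / RR_interval(s)
RR = 844 ms = 0.844 s
HR = 60 / 0.844 = 71.09 bpm


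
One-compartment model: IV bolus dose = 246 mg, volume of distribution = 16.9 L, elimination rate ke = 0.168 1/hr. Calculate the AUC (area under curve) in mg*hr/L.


C0 = Dose/Vd = 246/16.9 = 14.5562 mg/L
AUC = C0/ke = 14.5562/0.168
AUC = 86.64 mg*hr/L


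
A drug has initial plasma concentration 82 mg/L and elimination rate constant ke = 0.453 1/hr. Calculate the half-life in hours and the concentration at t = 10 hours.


t_half = ln(2) / ke = 0.693147 / 0.453 = 1.53 hr
C(t) = C0 * exp(-ke*t) = 82 * exp(-0.453*10)
C(10) = 0.884 mg/L


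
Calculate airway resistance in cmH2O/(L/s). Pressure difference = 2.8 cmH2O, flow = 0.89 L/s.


R = dP / flow
R = 2.8 / 0.89
R = 3.146 cmH2O/(L/s)


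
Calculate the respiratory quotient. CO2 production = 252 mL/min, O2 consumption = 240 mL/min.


RQ = VCO2 / VO2
RQ = 252 / 240
RQ = 1.05


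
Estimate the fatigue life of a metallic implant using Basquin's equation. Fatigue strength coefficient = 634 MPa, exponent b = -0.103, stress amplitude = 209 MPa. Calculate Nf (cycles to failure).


sigma_a = sigma_f' * (2Nf)^b
2Nf = (sigma_a/sigma_f')^(1/b)
2Nf = (209/634)^(1/-0.103)
2Nf = 47759.303
Nf = 2.388e+04


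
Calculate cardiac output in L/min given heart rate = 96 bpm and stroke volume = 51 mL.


CO = HR * SV
CO = 96 * 51 / 1000
CO = 4.896 L/min


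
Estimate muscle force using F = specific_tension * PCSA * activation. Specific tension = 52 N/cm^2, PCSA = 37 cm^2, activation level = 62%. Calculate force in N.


F = sigma * PCSA * activation
F = 52 * 37 * 0.62
F = 1193 N


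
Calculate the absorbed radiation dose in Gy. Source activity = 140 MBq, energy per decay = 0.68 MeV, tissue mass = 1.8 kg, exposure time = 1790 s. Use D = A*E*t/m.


A = 140 MBq = 1.4000e+08 Bq
E = 0.68 MeV = 1.08936e-13 J
D = A*E*t/m = 1.4000e+08*1.08936e-13*1790/1.8
D = 0.01517 Gy


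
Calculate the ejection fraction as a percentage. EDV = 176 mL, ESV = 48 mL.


SV = EDV - ESV = 176 - 48 = 128 mL
EF = SV/EDV * 100 = 128/176 * 100
EF = 72.73%


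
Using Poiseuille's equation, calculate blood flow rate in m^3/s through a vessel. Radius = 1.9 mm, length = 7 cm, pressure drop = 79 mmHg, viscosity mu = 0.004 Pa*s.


Q = pi*r^4*dP / (8*mu*L)
r = 0.0019 m, L = 0.07 m
dP = 79 mmHg = 10532.438 Pa
Q = 1.9251e-04 m^3/s


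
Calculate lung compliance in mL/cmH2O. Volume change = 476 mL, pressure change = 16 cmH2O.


C = dV / dP
C = 476 / 16
C = 29.75 mL/cmH2O


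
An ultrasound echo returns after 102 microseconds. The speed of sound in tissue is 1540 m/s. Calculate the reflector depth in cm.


depth = c * t / 2
t = 102 us = 1.0200e-04 s
depth = 1540 * 1.0200e-04 / 2
depth = 0.07854 m = 7.854 cm


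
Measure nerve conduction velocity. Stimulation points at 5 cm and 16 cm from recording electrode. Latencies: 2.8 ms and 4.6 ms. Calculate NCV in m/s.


Distance = (16 - 5) / 100 = 0.11 m
dt = (4.6 - 2.8) / 1000 = 0.0018 s
NCV = dist / dt = 61.11 m/s


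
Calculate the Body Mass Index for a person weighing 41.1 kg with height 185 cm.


BMI = weight / height^2
height = 185 cm = 1.85 m
BMI = 41.1 / 1.85^2
BMI = 12.01 kg/m^2


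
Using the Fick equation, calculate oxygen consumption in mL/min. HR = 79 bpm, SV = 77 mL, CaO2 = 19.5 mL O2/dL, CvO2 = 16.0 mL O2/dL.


CO = HR*SV = 79*77/1000 = 6.083 L/min
a-v O2 diff = 19.5 - 16.0 = 3.5 mL/dL
VO2 = CO * (CaO2-CvO2) * 10 dL/L
VO2 = 6.083 * 3.5 * 10
VO2 = 212.9 mL/min


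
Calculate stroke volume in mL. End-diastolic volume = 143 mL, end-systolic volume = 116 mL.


SV = EDV - ESV
SV = 143 - 116
SV = 27 mL


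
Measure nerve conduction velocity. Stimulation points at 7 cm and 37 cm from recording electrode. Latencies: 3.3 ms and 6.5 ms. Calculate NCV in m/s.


Distance = (37 - 7) / 100 = 0.3 m
dt = (6.5 - 3.3) / 1000 = 0.0032 s
NCV = dist / dt = 93.75 m/s


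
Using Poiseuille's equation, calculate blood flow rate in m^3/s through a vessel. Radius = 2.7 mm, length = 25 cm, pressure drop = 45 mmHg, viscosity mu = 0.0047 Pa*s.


Q = pi*r^4*dP / (8*mu*L)
r = 0.0027 m, L = 0.25 m
dP = 45 mmHg = 5999.49 Pa
Q = 1.0656e-04 m^3/s


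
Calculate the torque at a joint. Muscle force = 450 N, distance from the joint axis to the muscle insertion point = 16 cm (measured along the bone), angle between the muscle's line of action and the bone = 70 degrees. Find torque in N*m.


Torque = F * d * sin(theta)   (moment arm = d*sin(theta))
d = 16 cm = 0.16 m
Torque = 450 * 0.16 * sin(70)
Torque = 67.66 N*m


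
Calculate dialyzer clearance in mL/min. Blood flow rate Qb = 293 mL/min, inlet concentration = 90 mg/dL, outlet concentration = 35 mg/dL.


K = Qb * (Cb_in - Cb_out) / Cb_in
K = 293 * (90 - 35) / 90
K = 179.1 mL/min


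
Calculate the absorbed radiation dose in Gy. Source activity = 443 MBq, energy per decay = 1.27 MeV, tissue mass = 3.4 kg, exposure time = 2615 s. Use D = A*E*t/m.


A = 443 MBq = 4.4300e+08 Bq
E = 1.27 MeV = 2.03454e-13 J
D = A*E*t/m = 4.4300e+08*2.03454e-13*2615/3.4
D = 0.06932 Gy


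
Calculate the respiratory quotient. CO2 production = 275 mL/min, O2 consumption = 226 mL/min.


RQ = VCO2 / VO2
RQ = 275 / 226
RQ = 1.217


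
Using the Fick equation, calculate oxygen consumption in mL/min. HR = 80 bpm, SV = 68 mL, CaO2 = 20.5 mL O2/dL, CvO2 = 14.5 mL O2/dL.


CO = HR*SV = 80*68/1000 = 5.44 L/min
a-v O2 diff = 20.5 - 14.5 = 6 mL/dL
VO2 = CO * (CaO2-CvO2) * 10 dL/L
VO2 = 5.44 * 6 * 10
VO2 = 326.4 mL/min


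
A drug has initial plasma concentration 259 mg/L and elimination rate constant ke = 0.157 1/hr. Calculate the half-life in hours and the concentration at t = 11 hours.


t_half = ln(2) / ke = 0.693147 / 0.157 = 4.415 hr
C(t) = C0 * exp(-ke*t) = 259 * exp(-0.157*11)
C(11) = 46.05 mg/L


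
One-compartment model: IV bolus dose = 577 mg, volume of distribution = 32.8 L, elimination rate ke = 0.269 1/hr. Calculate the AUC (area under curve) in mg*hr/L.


C0 = Dose/Vd = 577/32.8 = 17.5915 mg/L
AUC = C0/ke = 17.5915/0.269
AUC = 65.4 mg*hr/L


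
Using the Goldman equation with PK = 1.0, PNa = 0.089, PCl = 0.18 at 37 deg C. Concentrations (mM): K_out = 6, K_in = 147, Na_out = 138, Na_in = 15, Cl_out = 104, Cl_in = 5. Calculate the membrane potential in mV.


Vm = (RT/F)*ln((PK*Ko + PNa*Nao + PCl*Cli)/(PK*Ki + PNa*Nai + PCl*Clo))
Numer = 19.182, Denom = 167.055
Vm = -57.84 mV


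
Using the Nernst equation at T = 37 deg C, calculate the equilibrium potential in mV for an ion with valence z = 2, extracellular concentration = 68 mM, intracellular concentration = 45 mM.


E = (RT/(zF)) * ln(C_out/C_in)
T = 37 + 273.15 = 310.15 K
E = (8.314 * 310.15 / (2 * 96485)) * ln(68/45)
E = 5.517 mV


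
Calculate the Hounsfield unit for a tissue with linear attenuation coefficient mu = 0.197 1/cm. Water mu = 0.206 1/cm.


HU = ((mu_tissue - mu_water) / mu_water) * 1000
HU = ((0.197 - 0.206) / 0.206) * 1000
HU = -43.69


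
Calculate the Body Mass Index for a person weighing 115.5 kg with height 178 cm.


BMI = weight / height^2
height = 178 cm = 1.78 m
BMI = 115.5 / 1.78^2
BMI = 36.45 kg/m^2


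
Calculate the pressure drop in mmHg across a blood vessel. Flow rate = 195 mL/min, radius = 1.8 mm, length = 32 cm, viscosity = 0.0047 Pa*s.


dP = 8*mu*L*Q / (pi*r^4)
Q = 195 mL/min = 3.25e-06 m^3/s
dP = 1185.72 Pa = 1185.72 / 133.322 mmHg = 8.894 mmHg


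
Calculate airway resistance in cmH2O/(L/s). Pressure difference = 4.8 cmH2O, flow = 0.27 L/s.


R = dP / flow
R = 4.8 / 0.27
R = 17.78 cmH2O/(L/s)


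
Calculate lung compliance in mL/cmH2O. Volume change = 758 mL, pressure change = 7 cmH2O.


C = dV / dP
C = 758 / 7
C = 108.3 mL/cmH2O


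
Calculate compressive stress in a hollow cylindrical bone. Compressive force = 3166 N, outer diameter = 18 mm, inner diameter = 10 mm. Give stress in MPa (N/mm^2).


A = pi*(r_o^2 - r_i^2)
r_o = 9 mm, r_i = 5 mm
A = 175.929 mm^2
sigma = F/A = 3166 / 175.929
sigma = 18 MPa


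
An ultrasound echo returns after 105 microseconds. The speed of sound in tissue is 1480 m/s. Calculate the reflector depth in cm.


depth = c * t / 2
t = 105 us = 1.0500e-04 s
depth = 1480 * 1.0500e-04 / 2
depth = 0.0777 m = 7.77 cm


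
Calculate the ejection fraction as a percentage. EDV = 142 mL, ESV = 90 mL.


SV = EDV - ESV = 142 - 90 = 52 mL
EF = SV/EDV * 100 = 52/142 * 100
EF = 36.62%


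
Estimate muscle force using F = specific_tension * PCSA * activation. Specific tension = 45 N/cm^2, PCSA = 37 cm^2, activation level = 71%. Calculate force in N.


F = sigma * PCSA * activation
F = 45 * 37 * 0.71
F = 1182 N


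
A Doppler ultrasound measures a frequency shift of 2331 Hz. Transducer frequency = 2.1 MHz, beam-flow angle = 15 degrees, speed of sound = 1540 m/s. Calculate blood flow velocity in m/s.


v = fd * c / (2 * f0 * cos(theta))
v = 2331 * 1540 / (2 * 2.1000e+06 * cos(15))
v = 0.8849 m/s


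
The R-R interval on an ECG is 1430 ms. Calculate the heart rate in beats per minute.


HR = 60 / RR_interval(s)
RR = 1430 ms = 1.43 s
HR = 60 / 1.43 = 41.96 bpm


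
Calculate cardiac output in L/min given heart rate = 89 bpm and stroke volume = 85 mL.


CO = HR * SV
CO = 89 * 85 / 1000
CO = 7.565 L/min


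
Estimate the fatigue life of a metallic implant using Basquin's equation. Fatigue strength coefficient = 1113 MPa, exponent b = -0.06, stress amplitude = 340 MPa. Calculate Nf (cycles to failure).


sigma_a = sigma_f' * (2Nf)^b
2Nf = (sigma_a/sigma_f')^(1/b)
2Nf = (340/1113)^(1/-0.06)
2Nf = 3.8335764e+08
Nf = 1.9168e+08


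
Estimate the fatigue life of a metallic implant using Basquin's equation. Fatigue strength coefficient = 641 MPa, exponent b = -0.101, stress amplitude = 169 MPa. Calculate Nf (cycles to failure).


sigma_a = sigma_f' * (2Nf)^b
2Nf = (sigma_a/sigma_f')^(1/b)
2Nf = (169/641)^(1/-0.101)
2Nf = 539994.52
Nf = 2.7e+05


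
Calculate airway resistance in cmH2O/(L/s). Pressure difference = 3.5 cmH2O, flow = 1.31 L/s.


R = dP / flow
R = 3.5 / 1.31
R = 2.672 cmH2O/(L/s)


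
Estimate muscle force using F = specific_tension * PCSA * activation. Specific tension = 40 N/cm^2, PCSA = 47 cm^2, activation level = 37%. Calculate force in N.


F = sigma * PCSA * activation
F = 40 * 47 * 0.37
F = 695.6 N


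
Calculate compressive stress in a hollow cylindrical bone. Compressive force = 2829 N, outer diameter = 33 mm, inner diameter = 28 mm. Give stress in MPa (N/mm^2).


A = pi*(r_o^2 - r_i^2)
r_o = 16.5 mm, r_i = 14 mm
A = 239.546 mm^2
sigma = F/A = 2829 / 239.546
sigma = 11.81 MPa


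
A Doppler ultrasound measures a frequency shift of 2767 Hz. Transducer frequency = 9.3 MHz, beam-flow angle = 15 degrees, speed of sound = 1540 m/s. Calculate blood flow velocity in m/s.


v = fd * c / (2 * f0 * cos(theta))
v = 2767 * 1540 / (2 * 9.3000e+06 * cos(15))
v = 0.2372 m/s


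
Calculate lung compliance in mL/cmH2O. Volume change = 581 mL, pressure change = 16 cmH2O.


C = dV / dP
C = 581 / 16
C = 36.31 mL/cmH2O


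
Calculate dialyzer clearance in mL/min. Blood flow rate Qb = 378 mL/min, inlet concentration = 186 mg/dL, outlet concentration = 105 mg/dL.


K = Qb * (Cb_in - Cb_out) / Cb_in
K = 378 * (186 - 105) / 186
K = 164.6 mL/min


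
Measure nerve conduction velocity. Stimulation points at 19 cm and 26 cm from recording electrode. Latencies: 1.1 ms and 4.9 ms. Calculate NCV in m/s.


Distance = (26 - 19) / 100 = 0.07 m
dt = (4.9 - 1.1) / 1000 = 0.0038 s
NCV = dist / dt = 18.42 m/s


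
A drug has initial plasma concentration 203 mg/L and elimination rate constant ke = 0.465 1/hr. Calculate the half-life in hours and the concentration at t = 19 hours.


t_half = ln(2) / ke = 0.693147 / 0.465 = 1.491 hr
C(t) = C0 * exp(-ke*t) = 203 * exp(-0.465*19)
C(19) = 0.02955 mg/L


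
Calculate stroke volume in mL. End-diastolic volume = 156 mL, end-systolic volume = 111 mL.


SV = EDV - ESV
SV = 156 - 111
SV = 45 mL


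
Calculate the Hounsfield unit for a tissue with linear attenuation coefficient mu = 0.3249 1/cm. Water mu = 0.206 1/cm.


HU = ((mu_tissue - mu_water) / mu_water) * 1000
HU = ((0.3249 - 0.206) / 0.206) * 1000
HU = 577.2


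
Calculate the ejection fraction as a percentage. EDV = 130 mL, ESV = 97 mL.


SV = EDV - ESV = 130 - 97 = 33 mL
EF = SV/EDV * 100 = 33/130 * 100
EF = 25.38%


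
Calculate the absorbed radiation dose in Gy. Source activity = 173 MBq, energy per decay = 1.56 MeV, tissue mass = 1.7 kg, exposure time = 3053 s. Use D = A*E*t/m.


A = 173 MBq = 1.7300e+08 Bq
E = 1.56 MeV = 2.49912e-13 J
D = A*E*t/m = 1.7300e+08*2.49912e-13*3053/1.7
D = 0.07764 Gy


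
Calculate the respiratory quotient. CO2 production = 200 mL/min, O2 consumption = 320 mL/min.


RQ = VCO2 / VO2
RQ = 200 / 320
RQ = 0.625


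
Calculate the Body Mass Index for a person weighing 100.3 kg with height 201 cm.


BMI = weight / height^2
height = 201 cm = 2.01 m
BMI = 100.3 / 2.01^2
BMI = 24.83 kg/m^2


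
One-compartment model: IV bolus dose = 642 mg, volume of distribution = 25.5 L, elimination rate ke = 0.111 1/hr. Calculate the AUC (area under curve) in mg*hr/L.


C0 = Dose/Vd = 642/25.5 = 25.1765 mg/L
AUC = C0/ke = 25.1765/0.111
AUC = 226.8 mg*hr/L


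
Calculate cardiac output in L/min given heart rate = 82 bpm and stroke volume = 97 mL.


CO = HR * SV
CO = 82 * 97 / 1000
CO = 7.954 L/min


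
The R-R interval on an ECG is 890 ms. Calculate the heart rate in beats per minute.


HR = 60 / RR_interval(s)
RR = 890 ms = 0.89 s
HR = 60 / 0.89 = 67.42 bpm


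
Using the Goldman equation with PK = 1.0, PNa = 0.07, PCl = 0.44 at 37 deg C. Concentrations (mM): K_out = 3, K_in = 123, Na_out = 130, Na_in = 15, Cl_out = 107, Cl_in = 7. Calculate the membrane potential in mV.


Vm = (RT/F)*ln((PK*Ko + PNa*Nao + PCl*Cli)/(PK*Ki + PNa*Nai + PCl*Clo))
Numer = 15.18, Denom = 171.13
Vm = -64.74 mV


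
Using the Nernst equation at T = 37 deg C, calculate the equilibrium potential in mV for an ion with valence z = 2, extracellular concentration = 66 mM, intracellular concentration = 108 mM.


E = (RT/(zF)) * ln(C_out/C_in)
T = 37 + 273.15 = 310.15 K
E = (8.314 * 310.15 / (2 * 96485)) * ln(66/108)
E = -6.581 mV


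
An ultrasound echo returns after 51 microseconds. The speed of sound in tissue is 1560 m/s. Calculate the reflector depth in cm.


depth = c * t / 2
t = 51 us = 5.1000e-05 s
depth = 1560 * 5.1000e-05 / 2
depth = 0.03978 m = 3.978 cm


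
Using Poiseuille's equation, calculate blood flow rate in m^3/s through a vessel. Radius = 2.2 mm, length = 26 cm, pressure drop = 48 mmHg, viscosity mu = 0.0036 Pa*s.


Q = pi*r^4*dP / (8*mu*L)
r = 0.0022 m, L = 0.26 m
dP = 48 mmHg = 6399.456 Pa
Q = 6.2895e-05 m^3/s


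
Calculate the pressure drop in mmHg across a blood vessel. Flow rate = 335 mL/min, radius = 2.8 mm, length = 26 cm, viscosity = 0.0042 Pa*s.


dP = 8*mu*L*Q / (pi*r^4)
Q = 335 mL/min = 5.58333e-06 m^3/s
dP = 252.595 Pa = 252.595 / 133.322 mmHg = 1.895 mmHg


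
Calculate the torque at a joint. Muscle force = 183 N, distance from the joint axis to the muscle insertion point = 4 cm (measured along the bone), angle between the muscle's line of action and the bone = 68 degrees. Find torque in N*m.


Torque = F * d * sin(theta)   (moment arm = d*sin(theta))
d = 4 cm = 0.04 m
Torque = 183 * 0.04 * sin(68)
Torque = 6.787 N*m


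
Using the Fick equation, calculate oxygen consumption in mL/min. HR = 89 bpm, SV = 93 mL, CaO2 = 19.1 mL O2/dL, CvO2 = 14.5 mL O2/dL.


CO = HR*SV = 89*93/1000 = 8.277 L/min
a-v O2 diff = 19.1 - 14.5 = 4.6 mL/dL
VO2 = CO * (CaO2-CvO2) * 10 dL/L
VO2 = 8.277 * 4.6 * 10
VO2 = 380.7 mL/min


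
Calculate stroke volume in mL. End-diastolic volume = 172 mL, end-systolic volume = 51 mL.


SV = EDV - ESV
SV = 172 - 51
SV = 121 mL


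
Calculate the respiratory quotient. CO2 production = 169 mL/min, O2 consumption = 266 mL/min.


RQ = VCO2 / VO2
RQ = 169 / 266
RQ = 0.6353


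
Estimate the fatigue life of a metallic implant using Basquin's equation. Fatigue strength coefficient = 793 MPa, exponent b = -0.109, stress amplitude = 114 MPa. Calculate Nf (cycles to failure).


sigma_a = sigma_f' * (2Nf)^b
2Nf = (sigma_a/sigma_f')^(1/b)
2Nf = (114/793)^(1/-0.109)
2Nf = 53474886
Nf = 2.6737e+07


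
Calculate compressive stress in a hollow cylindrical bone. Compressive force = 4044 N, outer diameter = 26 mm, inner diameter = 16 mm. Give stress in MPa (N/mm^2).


A = pi*(r_o^2 - r_i^2)
r_o = 13 mm, r_i = 8 mm
A = 329.867 mm^2
sigma = F/A = 4044 / 329.867
sigma = 12.26 MPa


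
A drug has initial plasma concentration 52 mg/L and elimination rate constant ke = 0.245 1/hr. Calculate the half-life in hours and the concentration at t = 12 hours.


t_half = ln(2) / ke = 0.693147 / 0.245 = 2.829 hr
C(t) = C0 * exp(-ke*t) = 52 * exp(-0.245*12)
C(12) = 2.749 mg/L


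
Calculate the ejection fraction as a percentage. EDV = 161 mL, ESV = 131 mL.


SV = EDV - ESV = 161 - 131 = 30 mL
EF = SV/EDV * 100 = 30/161 * 100
EF = 18.63%


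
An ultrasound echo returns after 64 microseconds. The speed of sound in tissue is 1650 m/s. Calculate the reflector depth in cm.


depth = c * t / 2
t = 64 us = 6.4000e-05 s
depth = 1650 * 6.4000e-05 / 2
depth = 0.0528 m = 5.28 cm


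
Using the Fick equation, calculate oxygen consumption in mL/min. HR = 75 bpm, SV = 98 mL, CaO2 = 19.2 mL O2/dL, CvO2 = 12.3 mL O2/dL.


CO = HR*SV = 75*98/1000 = 7.35 L/min
a-v O2 diff = 19.2 - 12.3 = 6.9 mL/dL
VO2 = CO * (CaO2-CvO2) * 10 dL/L
VO2 = 7.35 * 6.9 * 10
VO2 = 507.1 mL/min


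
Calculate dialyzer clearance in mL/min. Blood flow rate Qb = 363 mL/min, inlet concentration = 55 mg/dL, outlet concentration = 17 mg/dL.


K = Qb * (Cb_in - Cb_out) / Cb_in
K = 363 * (55 - 17) / 55
K = 250.8 mL/min


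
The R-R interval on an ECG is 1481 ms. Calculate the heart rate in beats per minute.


HR = 60 / RR_interval(s)
RR = 1481 ms = 1.481 s
HR = 60 / 1.481 = 40.51 bpm


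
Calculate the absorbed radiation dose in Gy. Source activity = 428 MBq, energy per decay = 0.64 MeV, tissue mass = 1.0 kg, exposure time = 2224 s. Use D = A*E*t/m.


A = 428 MBq = 4.2800e+08 Bq
E = 0.64 MeV = 1.02528e-13 J
D = A*E*t/m = 4.2800e+08*1.02528e-13*2224/1.0
D = 0.09759 Gy


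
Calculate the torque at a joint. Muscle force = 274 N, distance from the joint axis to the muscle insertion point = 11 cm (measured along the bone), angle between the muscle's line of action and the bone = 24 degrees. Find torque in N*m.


Torque = F * d * sin(theta)   (moment arm = d*sin(theta))
d = 11 cm = 0.11 m
Torque = 274 * 0.11 * sin(24)
Torque = 12.26 N*m


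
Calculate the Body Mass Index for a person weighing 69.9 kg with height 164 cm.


BMI = weight / height^2
height = 164 cm = 1.64 m
BMI = 69.9 / 1.64^2
BMI = 25.99 kg/m^2


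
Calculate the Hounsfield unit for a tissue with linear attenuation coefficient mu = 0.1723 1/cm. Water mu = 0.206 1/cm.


HU = ((mu_tissue - mu_water) / mu_water) * 1000
HU = ((0.1723 - 0.206) / 0.206) * 1000
HU = -163.6


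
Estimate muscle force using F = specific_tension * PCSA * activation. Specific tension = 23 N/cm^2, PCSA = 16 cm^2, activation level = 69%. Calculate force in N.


F = sigma * PCSA * activation
F = 23 * 16 * 0.69
F = 253.9 N


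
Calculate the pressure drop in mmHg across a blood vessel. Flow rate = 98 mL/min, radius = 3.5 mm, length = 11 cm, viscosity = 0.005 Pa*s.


dP = 8*mu*L*Q / (pi*r^4)
Q = 98 mL/min = 1.63333e-06 m^3/s
dP = 15.2442 Pa = 15.2442 / 133.322 mmHg = 0.1143 mmHg


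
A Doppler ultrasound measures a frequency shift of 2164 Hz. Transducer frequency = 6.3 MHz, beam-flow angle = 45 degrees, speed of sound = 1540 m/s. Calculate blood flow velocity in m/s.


v = fd * c / (2 * f0 * cos(theta))
v = 2164 * 1540 / (2 * 6.3000e+06 * cos(45))
v = 0.374 m/s


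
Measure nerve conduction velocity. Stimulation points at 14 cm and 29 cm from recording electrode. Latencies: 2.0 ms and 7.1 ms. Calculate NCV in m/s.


Distance = (29 - 14) / 100 = 0.15 m
dt = (7.1 - 2.0) / 1000 = 0.0051 s
NCV = dist / dt = 29.41 m/s


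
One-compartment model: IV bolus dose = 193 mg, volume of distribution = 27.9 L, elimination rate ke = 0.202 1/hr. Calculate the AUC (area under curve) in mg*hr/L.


C0 = Dose/Vd = 193/27.9 = 6.91756 mg/L
AUC = C0/ke = 6.91756/0.202
AUC = 34.25 mg*hr/L


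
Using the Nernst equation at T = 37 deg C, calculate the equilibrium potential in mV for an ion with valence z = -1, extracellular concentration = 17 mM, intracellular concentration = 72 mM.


E = (RT/(zF)) * ln(C_out/C_in)
T = 37 + 273.15 = 310.15 K
E = (8.314 * 310.15 / (-1 * 96485)) * ln(17/72)
E = 38.58 mV


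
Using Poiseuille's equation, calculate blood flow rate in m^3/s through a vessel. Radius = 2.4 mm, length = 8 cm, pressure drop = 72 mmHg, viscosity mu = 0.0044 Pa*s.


Q = pi*r^4*dP / (8*mu*L)
r = 0.0024 m, L = 0.08 m
dP = 72 mmHg = 9599.184 Pa
Q = 3.5530e-04 m^3/s


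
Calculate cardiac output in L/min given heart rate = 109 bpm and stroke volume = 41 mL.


CO = HR * SV
CO = 109 * 41 / 1000
CO = 4.469 L/min


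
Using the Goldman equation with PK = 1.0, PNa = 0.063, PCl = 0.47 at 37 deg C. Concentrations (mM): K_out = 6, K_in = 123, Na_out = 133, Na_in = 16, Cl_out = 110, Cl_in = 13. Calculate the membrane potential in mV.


Vm = (RT/F)*ln((PK*Ko + PNa*Nao + PCl*Cli)/(PK*Ki + PNa*Nai + PCl*Clo))
Numer = 20.489, Denom = 175.708
Vm = -57.43 mV


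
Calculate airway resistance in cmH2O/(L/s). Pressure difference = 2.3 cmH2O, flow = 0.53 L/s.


R = dP / flow
R = 2.3 / 0.53
R = 4.34 cmH2O/(L/s)


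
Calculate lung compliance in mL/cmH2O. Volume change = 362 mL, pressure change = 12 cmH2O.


C = dV / dP
C = 362 / 12
C = 30.17 mL/cmH2O


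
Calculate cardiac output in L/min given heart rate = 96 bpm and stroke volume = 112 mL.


CO = HR * SV
CO = 96 * 112 / 1000
CO = 10.75 L/min


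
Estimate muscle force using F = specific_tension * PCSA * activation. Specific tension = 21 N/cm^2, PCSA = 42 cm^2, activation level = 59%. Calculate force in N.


F = sigma * PCSA * activation
F = 21 * 42 * 0.59
F = 520.4 N


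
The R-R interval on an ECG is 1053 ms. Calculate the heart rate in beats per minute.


HR = 60 / RR_interval(s)
RR = 1053 ms = 1.053 s
HR = 60 / 1.053 = 56.98 bpm


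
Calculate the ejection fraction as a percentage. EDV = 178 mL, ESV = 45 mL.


SV = EDV - ESV = 178 - 45 = 133 mL
EF = SV/EDV * 100 = 133/178 * 100
EF = 74.72%


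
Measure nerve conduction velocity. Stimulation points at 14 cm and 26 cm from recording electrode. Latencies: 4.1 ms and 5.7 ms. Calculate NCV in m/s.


Distance = (26 - 14) / 100 = 0.12 m
dt = (5.7 - 4.1) / 1000 = 0.0016 s
NCV = dist / dt = 75 m/s


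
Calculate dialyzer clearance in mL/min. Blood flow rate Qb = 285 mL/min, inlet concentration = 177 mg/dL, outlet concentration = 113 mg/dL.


K = Qb * (Cb_in - Cb_out) / Cb_in
K = 285 * (177 - 113) / 177
K = 103.1 mL/min


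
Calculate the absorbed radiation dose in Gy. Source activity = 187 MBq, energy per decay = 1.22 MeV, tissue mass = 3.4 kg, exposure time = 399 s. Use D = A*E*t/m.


A = 187 MBq = 1.8700e+08 Bq
E = 1.22 MeV = 1.95444e-13 J
D = A*E*t/m = 1.8700e+08*1.95444e-13*399/3.4
D = 0.004289 Gy


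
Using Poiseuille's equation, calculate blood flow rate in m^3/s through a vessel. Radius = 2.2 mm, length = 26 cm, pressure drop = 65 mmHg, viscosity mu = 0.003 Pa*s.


Q = pi*r^4*dP / (8*mu*L)
r = 0.0022 m, L = 0.26 m
dP = 65 mmHg = 8665.93 Pa
Q = 1.0220e-04 m^3/s
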